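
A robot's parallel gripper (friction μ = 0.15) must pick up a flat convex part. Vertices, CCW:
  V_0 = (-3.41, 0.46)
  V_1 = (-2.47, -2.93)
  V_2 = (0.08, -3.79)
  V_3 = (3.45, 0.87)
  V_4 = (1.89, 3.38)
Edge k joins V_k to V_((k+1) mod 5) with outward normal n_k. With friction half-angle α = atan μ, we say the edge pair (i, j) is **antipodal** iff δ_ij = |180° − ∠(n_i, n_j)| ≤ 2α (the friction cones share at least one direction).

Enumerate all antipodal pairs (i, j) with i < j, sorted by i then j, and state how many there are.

α = atan 0.15 = 8.53°;  2α = 17.06°
n_0 = (-0.9636, -0.2672)
n_1 = (-0.3196, -0.9476)
n_2 = (+0.8103, -0.5860)
n_3 = (+0.8493, +0.5279)
n_4 = (-0.4826, +0.8759)
  (0,1): δ = 124.13°  ·
  (0,2): δ = 51.37°  ·
  (0,3): δ = 16.36°  ✓
  (0,4): δ = 103.35°  ·
  (1,2): δ = 107.24°  ·
  (1,3): δ = 39.50°  ·
  (1,4): δ = 47.49°  ·
  (2,3): δ = 112.26°  ·
  (2,4): δ = 25.27°  ·
  (3,4): δ = 93.01°  ·
antipodal pairs: 1

count = 1; pairs: (0,3)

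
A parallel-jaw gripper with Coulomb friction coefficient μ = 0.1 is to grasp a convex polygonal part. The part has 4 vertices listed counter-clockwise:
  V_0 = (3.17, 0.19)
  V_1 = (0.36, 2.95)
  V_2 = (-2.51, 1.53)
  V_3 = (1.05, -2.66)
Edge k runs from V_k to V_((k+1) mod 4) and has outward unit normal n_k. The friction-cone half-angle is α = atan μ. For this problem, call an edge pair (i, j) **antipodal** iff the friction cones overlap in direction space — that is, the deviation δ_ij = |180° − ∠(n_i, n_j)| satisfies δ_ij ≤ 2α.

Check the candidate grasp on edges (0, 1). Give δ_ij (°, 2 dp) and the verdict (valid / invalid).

α = atan 0.1 = 5.71°;  2α = 11.42°
edge 0: e_0 = (-2.81, +2.76);  n_0 = (+0.7007, +0.7134)
edge 1: e_1 = (-2.87, -1.42);  n_1 = (-0.4435, +0.8963)
∠(n_0, n_1) = 70.81°
δ = |180° − 70.81°| = 109.19°
109.19° > 2α = 11.42°  →  invalid

δ = 109.19°, invalid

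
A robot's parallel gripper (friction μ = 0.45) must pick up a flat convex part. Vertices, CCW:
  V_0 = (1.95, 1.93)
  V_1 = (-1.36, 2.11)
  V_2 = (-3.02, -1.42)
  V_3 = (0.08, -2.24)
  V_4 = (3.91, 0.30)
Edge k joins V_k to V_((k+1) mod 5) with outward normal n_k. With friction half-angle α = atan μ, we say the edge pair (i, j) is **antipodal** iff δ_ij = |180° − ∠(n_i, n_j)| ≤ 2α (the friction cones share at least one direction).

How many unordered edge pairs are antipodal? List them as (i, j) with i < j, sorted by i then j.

count = 4; pairs: (0,2), (0,3), (1,3), (2,4)

α = atan 0.45 = 24.23°;  2α = 48.46°
n_0 = (+0.0543, +0.9985)
n_1 = (-0.9049, +0.4256)
n_2 = (-0.2557, -0.9668)
n_3 = (+0.5527, -0.8334)
n_4 = (+0.6394, +0.7689)
  (0,1): δ = 112.07°  ·
  (0,2): δ = 11.70°  ✓
  (0,3): δ = 36.66°  ✓
  (0,4): δ = 143.36°  ·
  (1,2): δ = 79.63°  ·
  (1,3): δ = 31.26°  ✓
  (1,4): δ = 75.44°  ·
  (2,3): δ = 131.63°  ·
  (2,4): δ = 24.93°  ✓
  (3,4): δ = 73.30°  ·
antipodal pairs: 4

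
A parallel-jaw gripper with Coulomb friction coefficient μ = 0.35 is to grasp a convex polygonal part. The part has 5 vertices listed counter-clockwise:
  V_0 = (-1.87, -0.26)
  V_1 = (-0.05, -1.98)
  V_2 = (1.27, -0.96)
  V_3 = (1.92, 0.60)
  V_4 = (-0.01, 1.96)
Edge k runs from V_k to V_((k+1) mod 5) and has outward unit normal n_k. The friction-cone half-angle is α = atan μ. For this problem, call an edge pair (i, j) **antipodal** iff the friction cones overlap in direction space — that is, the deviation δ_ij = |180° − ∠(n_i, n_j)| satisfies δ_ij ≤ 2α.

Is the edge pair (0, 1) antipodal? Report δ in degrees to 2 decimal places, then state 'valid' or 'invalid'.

δ = 98.92°, invalid

α = atan 0.35 = 19.29°;  2α = 38.58°
edge 0: e_0 = (+1.82, -1.72);  n_0 = (-0.6869, -0.7268)
edge 1: e_1 = (+1.32, +1.02);  n_1 = (+0.6114, -0.7913)
∠(n_0, n_1) = 81.08°
δ = |180° − 81.08°| = 98.92°
98.92° > 2α = 38.58°  →  invalid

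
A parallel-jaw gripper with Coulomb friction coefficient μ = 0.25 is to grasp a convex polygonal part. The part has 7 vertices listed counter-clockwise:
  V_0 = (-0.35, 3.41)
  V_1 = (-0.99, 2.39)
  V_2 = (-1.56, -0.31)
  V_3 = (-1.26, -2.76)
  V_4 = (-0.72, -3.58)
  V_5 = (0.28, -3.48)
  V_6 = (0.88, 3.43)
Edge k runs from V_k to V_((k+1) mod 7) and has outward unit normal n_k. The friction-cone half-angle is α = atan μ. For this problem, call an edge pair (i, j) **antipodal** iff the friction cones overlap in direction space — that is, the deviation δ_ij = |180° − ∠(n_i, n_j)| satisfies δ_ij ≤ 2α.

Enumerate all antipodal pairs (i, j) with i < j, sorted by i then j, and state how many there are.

α = atan 0.25 = 14.04°;  2α = 28.07°
n_0 = (-0.8471, +0.5315)
n_1 = (-0.9784, +0.2066)
n_2 = (-0.9926, -0.1215)
n_3 = (-0.8352, -0.5500)
n_4 = (+0.0995, -0.9950)
n_5 = (+0.9963, -0.0865)
n_6 = (-0.0163, +0.9999)
  (0,1): δ = 159.81°  ·
  (0,2): δ = 140.91°  ·
  (0,3): δ = 114.53°  ·
  (0,4): δ = 52.18°  ·
  (0,5): δ = 27.14°  ✓
  (0,6): δ = 123.04°  ·
  (1,2): δ = 161.10°  ·
  (1,3): δ = 134.71°  ·
  (1,4): δ = 72.37°  ·
  (1,5): δ = 6.96°  ✓
  (1,6): δ = 102.85°  ·
  (2,3): δ = 153.61°  ·
  (2,4): δ = 91.27°  ·
  (2,5): δ = 11.94°  ✓
  (2,6): δ = 83.95°  ·
  (3,4): δ = 117.66°  ·
  (3,5): δ = 38.33°  ·
  (3,6): δ = 57.57°  ·
  (4,5): δ = 100.67°  ·
  (4,6): δ = 4.78°  ✓
  (5,6): δ = 84.11°  ·
antipodal pairs: 4

count = 4; pairs: (0,5), (1,5), (2,5), (4,6)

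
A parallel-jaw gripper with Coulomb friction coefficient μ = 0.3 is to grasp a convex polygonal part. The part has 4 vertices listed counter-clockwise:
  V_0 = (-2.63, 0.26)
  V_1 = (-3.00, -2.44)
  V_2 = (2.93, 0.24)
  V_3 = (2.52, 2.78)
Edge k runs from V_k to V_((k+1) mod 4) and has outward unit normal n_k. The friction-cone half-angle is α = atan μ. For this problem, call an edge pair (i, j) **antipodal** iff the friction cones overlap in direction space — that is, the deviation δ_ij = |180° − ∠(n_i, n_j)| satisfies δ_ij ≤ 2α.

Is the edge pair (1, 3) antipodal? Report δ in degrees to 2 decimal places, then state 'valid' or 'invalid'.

δ = 1.75°, valid

α = atan 0.3 = 16.70°;  2α = 33.40°
edge 1: e_1 = (+5.93, +2.68);  n_1 = (+0.4118, -0.9113)
edge 3: e_3 = (-5.15, -2.52);  n_3 = (-0.4395, +0.8982)
∠(n_1, n_3) = 178.25°
δ = |180° − 178.25°| = 1.75°
1.75° ≤ 2α = 33.40°  →  valid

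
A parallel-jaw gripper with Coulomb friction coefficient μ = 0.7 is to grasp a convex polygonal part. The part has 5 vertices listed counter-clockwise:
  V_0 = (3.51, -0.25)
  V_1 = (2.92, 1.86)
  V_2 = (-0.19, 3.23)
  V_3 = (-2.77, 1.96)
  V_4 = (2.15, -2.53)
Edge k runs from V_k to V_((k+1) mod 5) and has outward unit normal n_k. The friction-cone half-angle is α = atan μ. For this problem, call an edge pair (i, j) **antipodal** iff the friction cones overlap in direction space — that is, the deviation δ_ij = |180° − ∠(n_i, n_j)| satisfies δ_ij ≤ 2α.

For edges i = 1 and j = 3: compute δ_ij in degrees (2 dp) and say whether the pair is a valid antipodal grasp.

α = atan 0.7 = 34.99°;  2α = 69.98°
edge 1: e_1 = (-3.11, +1.37);  n_1 = (+0.4031, +0.9151)
edge 3: e_3 = (+4.92, -4.49);  n_3 = (-0.6741, -0.7386)
∠(n_1, n_3) = 161.39°
δ = |180° − 161.39°| = 18.61°
18.61° ≤ 2α = 69.98°  →  valid

δ = 18.61°, valid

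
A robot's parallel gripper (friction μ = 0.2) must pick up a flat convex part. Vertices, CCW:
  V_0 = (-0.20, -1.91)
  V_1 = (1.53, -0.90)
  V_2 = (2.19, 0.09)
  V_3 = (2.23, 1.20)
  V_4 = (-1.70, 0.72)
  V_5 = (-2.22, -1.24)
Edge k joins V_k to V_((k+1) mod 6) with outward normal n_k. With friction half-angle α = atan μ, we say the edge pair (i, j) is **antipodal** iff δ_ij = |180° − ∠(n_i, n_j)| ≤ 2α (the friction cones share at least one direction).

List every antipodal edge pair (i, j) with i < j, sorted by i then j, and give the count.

α = atan 0.2 = 11.31°;  2α = 22.62°
n_0 = (+0.5042, -0.8636)
n_1 = (+0.8321, -0.5547)
n_2 = (+0.9994, -0.0360)
n_3 = (-0.1212, +0.9926)
n_4 = (-0.9666, +0.2564)
n_5 = (-0.3148, -0.9492)
  (0,1): δ = 153.97°  ·
  (0,2): δ = 122.34°  ·
  (0,3): δ = 23.31°  ·
  (0,4): δ = 44.86°  ·
  (0,5): δ = 131.37°  ·
  (1,2): δ = 148.37°  ·
  (1,3): δ = 49.35°  ·
  (1,4): δ = 18.83°  ✓
  (1,5): δ = 105.34°  ·
  (2,3): δ = 80.97°  ·
  (2,4): δ = 12.79°  ✓
  (2,5): δ = 73.71°  ·
  (3,4): δ = 111.82°  ·
  (3,5): δ = 25.31°  ·
  (4,5): δ = 93.49°  ·
antipodal pairs: 2

count = 2; pairs: (1,4), (2,4)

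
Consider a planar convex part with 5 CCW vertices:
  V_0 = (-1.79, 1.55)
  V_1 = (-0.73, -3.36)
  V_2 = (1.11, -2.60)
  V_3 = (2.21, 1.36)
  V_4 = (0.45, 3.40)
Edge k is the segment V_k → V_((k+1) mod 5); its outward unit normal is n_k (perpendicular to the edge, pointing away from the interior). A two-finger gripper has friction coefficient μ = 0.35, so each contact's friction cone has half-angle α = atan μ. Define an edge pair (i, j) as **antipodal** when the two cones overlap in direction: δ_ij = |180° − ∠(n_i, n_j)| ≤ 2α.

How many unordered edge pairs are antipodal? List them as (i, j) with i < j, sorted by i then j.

α = atan 0.35 = 19.29°;  2α = 38.58°
n_0 = (-0.9775, -0.2110)
n_1 = (+0.3818, -0.9243)
n_2 = (+0.9635, -0.2676)
n_3 = (+0.7572, +0.6532)
n_4 = (-0.6368, +0.7710)
  (0,1): δ = 79.74°  ·
  (0,2): δ = 27.71°  ✓
  (0,3): δ = 28.60°  ✓
  (0,4): δ = 117.37°  ·
  (1,2): δ = 127.97°  ·
  (1,3): δ = 71.66°  ·
  (1,4): δ = 17.11°  ✓
  (2,3): δ = 123.69°  ·
  (2,4): δ = 34.92°  ✓
  (3,4): δ = 91.23°  ·
antipodal pairs: 4

count = 4; pairs: (0,2), (0,3), (1,4), (2,4)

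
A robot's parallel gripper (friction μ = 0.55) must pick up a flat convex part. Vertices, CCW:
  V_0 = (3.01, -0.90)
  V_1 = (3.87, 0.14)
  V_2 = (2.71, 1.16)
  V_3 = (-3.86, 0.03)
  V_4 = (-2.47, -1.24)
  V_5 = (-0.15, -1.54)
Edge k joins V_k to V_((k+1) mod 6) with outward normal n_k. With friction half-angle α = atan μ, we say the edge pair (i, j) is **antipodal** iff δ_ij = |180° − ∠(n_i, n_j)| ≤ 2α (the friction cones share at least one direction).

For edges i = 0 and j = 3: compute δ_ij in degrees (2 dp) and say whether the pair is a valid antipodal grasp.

α = atan 0.55 = 28.81°;  2α = 57.62°
edge 0: e_0 = (+0.86, +1.04);  n_0 = (+0.7706, -0.6373)
edge 3: e_3 = (+1.39, -1.27);  n_3 = (-0.6745, -0.7383)
∠(n_0, n_3) = 92.83°
δ = |180° − 92.83°| = 87.17°
87.17° > 2α = 57.62°  →  invalid

δ = 87.17°, invalid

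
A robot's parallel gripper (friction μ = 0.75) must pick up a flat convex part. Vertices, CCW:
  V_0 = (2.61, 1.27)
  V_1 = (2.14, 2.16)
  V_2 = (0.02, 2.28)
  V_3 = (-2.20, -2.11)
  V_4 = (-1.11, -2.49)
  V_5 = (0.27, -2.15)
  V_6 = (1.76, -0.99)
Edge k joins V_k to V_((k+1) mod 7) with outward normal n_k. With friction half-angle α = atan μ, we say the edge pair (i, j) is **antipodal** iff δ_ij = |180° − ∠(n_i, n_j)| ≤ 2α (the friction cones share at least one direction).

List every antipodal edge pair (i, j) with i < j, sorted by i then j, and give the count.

count = 9; pairs: (0,2), (0,3), (1,3), (1,4), (1,5), (1,6), (2,4), (2,5), (2,6)

α = atan 0.75 = 36.87°;  2α = 73.74°
n_0 = (+0.8843, +0.4670)
n_1 = (+0.0565, +0.9984)
n_2 = (-0.8924, +0.4513)
n_3 = (-0.3292, -0.9443)
n_4 = (+0.2392, -0.9710)
n_5 = (+0.6143, -0.7891)
n_6 = (+0.9360, -0.3520)
  (0,1): δ = 121.08°  ·
  (0,2): δ = 54.66°  ✓
  (0,3): δ = 42.94°  ✓
  (0,4): δ = 76.00°  ·
  (0,5): δ = 100.06°  ·
  (0,6): δ = 131.55°  ·
  (1,2): δ = 113.59°  ·
  (1,3): δ = 15.98°  ✓
  (1,4): δ = 17.08°  ✓
  (1,5): δ = 41.14°  ✓
  (1,6): δ = 72.63°  ✓
  (2,3): δ = 82.39°  ·
  (2,4): δ = 49.33°  ✓
  (2,5): δ = 25.27°  ✓
  (2,6): δ = 6.21°  ✓
  (3,4): δ = 146.94°  ·
  (3,5): δ = 122.88°  ·
  (3,6): δ = 91.39°  ·
  (4,5): δ = 155.94°  ·
  (4,6): δ = 124.45°  ·
  (5,6): δ = 148.51°  ·
antipodal pairs: 9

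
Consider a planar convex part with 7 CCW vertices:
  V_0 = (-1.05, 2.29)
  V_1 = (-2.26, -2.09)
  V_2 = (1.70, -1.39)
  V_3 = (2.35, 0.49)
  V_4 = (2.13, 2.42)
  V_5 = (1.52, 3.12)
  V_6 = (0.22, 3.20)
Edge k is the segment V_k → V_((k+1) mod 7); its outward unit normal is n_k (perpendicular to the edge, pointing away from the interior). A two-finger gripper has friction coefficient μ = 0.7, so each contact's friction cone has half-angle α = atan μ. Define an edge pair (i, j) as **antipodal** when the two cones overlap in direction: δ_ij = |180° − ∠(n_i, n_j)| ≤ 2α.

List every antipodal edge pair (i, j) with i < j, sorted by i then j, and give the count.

count = 9; pairs: (0,1), (0,2), (0,3), (0,4), (1,4), (1,5), (1,6), (2,6), (3,6)

α = atan 0.7 = 34.99°;  2α = 69.98°
n_0 = (-0.9639, +0.2663)
n_1 = (+0.1741, -0.9847)
n_2 = (+0.9451, -0.3268)
n_3 = (+0.9936, +0.1133)
n_4 = (+0.7539, +0.6570)
n_5 = (+0.0614, +0.9981)
n_6 = (-0.5824, +0.8129)
  (0,1): δ = 64.53°  ✓
  (0,2): δ = 3.63°  ✓
  (0,3): δ = 21.95°  ✓
  (0,4): δ = 56.51°  ✓
  (0,5): δ = 101.92°  ·
  (0,6): δ = 141.07°  ·
  (1,2): δ = 119.10°  ·
  (1,3): δ = 93.52°  ·
  (1,4): δ = 58.95°  ✓
  (1,5): δ = 13.55°  ✓
  (1,6): δ = 25.60°  ✓
  (2,3): δ = 154.42°  ·
  (2,4): δ = 119.86°  ·
  (2,5): δ = 74.45°  ·
  (2,6): δ = 35.30°  ✓
  (3,4): δ = 145.43°  ·
  (3,5): δ = 100.02°  ·
  (3,6): δ = 60.88°  ✓
  (4,5): δ = 134.59°  ·
  (4,6): δ = 95.45°  ·
  (5,6): δ = 140.86°  ·
antipodal pairs: 9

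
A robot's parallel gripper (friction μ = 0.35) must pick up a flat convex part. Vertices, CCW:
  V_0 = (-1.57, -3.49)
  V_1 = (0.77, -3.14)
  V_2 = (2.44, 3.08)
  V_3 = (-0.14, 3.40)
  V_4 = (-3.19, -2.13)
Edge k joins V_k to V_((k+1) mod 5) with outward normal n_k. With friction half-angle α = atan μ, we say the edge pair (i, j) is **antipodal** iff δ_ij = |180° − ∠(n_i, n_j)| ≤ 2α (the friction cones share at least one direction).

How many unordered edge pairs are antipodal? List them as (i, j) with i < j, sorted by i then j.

α = atan 0.35 = 19.29°;  2α = 38.58°
n_0 = (+0.1479, -0.9890)
n_1 = (+0.9658, -0.2593)
n_2 = (+0.1231, +0.9924)
n_3 = (-0.8756, +0.4830)
n_4 = (-0.6430, -0.7659)
  (0,1): δ = 113.54°  ·
  (0,2): δ = 15.58°  ✓
  (0,3): δ = 52.61°  ·
  (0,4): δ = 131.48°  ·
  (1,2): δ = 82.04°  ·
  (1,3): δ = 13.85°  ✓
  (1,4): δ = 65.02°  ·
  (2,3): δ = 111.81°  ·
  (2,4): δ = 32.94°  ✓
  (3,4): δ = 101.14°  ·
antipodal pairs: 3

count = 3; pairs: (0,2), (1,3), (2,4)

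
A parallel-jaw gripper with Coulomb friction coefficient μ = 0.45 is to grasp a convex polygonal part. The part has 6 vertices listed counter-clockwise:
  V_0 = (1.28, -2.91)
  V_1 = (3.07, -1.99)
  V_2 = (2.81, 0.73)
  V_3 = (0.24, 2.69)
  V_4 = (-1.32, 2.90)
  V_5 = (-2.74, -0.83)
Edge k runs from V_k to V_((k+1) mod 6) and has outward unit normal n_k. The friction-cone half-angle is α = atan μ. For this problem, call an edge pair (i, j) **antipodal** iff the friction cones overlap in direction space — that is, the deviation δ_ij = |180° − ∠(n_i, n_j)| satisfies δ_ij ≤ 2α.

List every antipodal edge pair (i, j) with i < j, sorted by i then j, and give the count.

count = 5; pairs: (0,3), (0,4), (1,4), (2,5), (3,5)

α = atan 0.45 = 24.23°;  2α = 48.46°
n_0 = (+0.4571, -0.8894)
n_1 = (+0.9955, +0.0952)
n_2 = (+0.6064, +0.7951)
n_3 = (+0.1334, +0.9911)
n_4 = (-0.9346, +0.3558)
n_5 = (-0.4595, -0.8882)
  (0,1): δ = 111.74°  ·
  (0,2): δ = 64.53°  ·
  (0,3): δ = 34.87°  ✓
  (0,4): δ = 41.96°  ✓
  (0,5): δ = 125.44°  ·
  (1,2): δ = 132.79°  ·
  (1,3): δ = 103.13°  ·
  (1,4): δ = 26.30°  ✓
  (1,5): δ = 57.18°  ·
  (2,3): δ = 150.34°  ·
  (2,4): δ = 73.51°  ·
  (2,5): δ = 9.97°  ✓
  (3,4): δ = 103.17°  ·
  (3,5): δ = 19.69°  ✓
  (4,5): δ = 96.52°  ·
antipodal pairs: 5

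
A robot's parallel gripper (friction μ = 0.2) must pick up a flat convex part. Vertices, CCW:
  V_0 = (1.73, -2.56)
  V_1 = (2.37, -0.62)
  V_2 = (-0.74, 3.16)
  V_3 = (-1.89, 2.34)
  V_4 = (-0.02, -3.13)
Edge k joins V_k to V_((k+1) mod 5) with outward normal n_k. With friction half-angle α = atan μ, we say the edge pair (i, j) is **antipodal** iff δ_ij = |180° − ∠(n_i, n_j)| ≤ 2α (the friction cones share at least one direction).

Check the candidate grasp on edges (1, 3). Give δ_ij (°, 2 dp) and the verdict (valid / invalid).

δ = 20.57°, valid

α = atan 0.2 = 11.31°;  2α = 22.62°
edge 1: e_1 = (-3.11, +3.78);  n_1 = (+0.7722, +0.6353)
edge 3: e_3 = (+1.87, -5.47);  n_3 = (-0.9462, -0.3235)
∠(n_1, n_3) = 159.43°
δ = |180° − 159.43°| = 20.57°
20.57° ≤ 2α = 22.62°  →  valid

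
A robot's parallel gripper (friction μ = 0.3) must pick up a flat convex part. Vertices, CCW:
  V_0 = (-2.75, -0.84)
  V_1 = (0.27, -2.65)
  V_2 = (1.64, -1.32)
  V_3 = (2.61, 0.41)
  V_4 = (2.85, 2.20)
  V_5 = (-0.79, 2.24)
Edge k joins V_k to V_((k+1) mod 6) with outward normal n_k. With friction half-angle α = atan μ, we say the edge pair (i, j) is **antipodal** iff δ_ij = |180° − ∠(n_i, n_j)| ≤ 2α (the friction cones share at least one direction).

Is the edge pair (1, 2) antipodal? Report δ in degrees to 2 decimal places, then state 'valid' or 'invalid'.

α = atan 0.3 = 16.70°;  2α = 33.40°
edge 1: e_1 = (+1.37, +1.33);  n_1 = (+0.6966, -0.7175)
edge 2: e_2 = (+0.97, +1.73);  n_2 = (+0.8722, -0.4891)
∠(n_1, n_2) = 16.57°
δ = |180° − 16.57°| = 163.43°
163.43° > 2α = 33.40°  →  invalid

δ = 163.43°, invalid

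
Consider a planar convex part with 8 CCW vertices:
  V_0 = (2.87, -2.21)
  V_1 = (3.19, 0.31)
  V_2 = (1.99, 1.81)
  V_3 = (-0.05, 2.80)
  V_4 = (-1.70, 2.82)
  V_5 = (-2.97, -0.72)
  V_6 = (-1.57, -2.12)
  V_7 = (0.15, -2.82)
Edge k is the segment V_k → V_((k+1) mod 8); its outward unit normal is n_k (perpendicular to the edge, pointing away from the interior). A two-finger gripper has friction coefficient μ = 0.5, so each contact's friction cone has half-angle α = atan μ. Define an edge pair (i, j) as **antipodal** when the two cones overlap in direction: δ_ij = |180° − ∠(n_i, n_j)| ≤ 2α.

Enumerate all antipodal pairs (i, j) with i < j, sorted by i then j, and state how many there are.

α = atan 0.5 = 26.57°;  2α = 53.13°
n_0 = (+0.9920, -0.1260)
n_1 = (+0.7809, +0.6247)
n_2 = (+0.4366, +0.8997)
n_3 = (+0.0121, +0.9999)
n_4 = (-0.9413, +0.3377)
n_5 = (-0.7071, -0.7071)
n_6 = (-0.3770, -0.9262)
n_7 = (+0.2188, -0.9758)
  (0,1): δ = 134.10°  ·
  (0,2): δ = 108.65°  ·
  (0,3): δ = 83.46°  ·
  (0,4): δ = 12.50°  ✓
  (0,5): δ = 52.24°  ✓
  (0,6): δ = 75.09°  ·
  (0,7): δ = 109.88°  ·
  (1,2): δ = 154.55°  ·
  (1,3): δ = 129.35°  ·
  (1,4): δ = 58.40°  ·
  (1,5): δ = 6.34°  ✓
  (1,6): δ = 29.20°  ✓
  (1,7): δ = 63.98°  ·
  (2,3): δ = 154.81°  ·
  (2,4): δ = 83.85°  ·
  (2,5): δ = 19.11°  ✓
  (2,6): δ = 3.74°  ✓
  (2,7): δ = 38.53°  ✓
  (3,4): δ = 109.04°  ·
  (3,5): δ = 44.31°  ✓
  (3,6): δ = 21.45°  ✓
  (3,7): δ = 13.33°  ✓
  (4,5): δ = 115.26°  ·
  (4,6): δ = 92.41°  ·
  (4,7): δ = 57.62°  ·
  (5,6): δ = 157.15°  ·
  (5,7): δ = 122.36°  ·
  (6,7): δ = 145.21°  ·
antipodal pairs: 10

count = 10; pairs: (0,4), (0,5), (1,5), (1,6), (2,5), (2,6), (2,7), (3,5), (3,6), (3,7)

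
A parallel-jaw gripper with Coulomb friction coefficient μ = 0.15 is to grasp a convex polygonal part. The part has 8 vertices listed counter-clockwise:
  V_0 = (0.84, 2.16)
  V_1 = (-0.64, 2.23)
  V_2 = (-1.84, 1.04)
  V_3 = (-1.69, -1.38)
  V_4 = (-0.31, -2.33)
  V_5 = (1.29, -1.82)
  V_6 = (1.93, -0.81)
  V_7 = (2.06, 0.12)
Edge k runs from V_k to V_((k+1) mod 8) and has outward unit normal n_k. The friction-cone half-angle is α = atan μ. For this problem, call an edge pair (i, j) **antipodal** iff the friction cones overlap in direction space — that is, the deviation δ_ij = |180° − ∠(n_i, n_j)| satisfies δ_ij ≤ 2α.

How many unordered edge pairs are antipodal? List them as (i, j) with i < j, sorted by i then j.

α = atan 0.15 = 8.53°;  2α = 17.06°
n_0 = (+0.0472, +0.9989)
n_1 = (-0.7041, +0.7101)
n_2 = (-0.9981, -0.0619)
n_3 = (-0.5670, -0.8237)
n_4 = (+0.3037, -0.9528)
n_5 = (+0.8447, -0.5353)
n_6 = (+0.9904, -0.1384)
n_7 = (+0.8582, +0.5133)
  (0,1): δ = 132.53°  ·
  (0,2): δ = 83.75°  ·
  (0,3): δ = 31.84°  ·
  (0,4): δ = 20.39°  ·
  (0,5): δ = 60.35°  ·
  (0,6): δ = 84.75°  ·
  (0,7): δ = 123.59°  ·
  (1,2): δ = 131.21°  ·
  (1,3): δ = 79.30°  ·
  (1,4): δ = 27.08°  ·
  (1,5): δ = 12.88°  ✓
  (1,6): δ = 37.28°  ·
  (1,7): δ = 76.12°  ·
  (2,3): δ = 128.09°  ·
  (2,4): δ = 75.87°  ·
  (2,5): δ = 35.91°  ·
  (2,6): δ = 11.50°  ✓
  (2,7): δ = 27.33°  ·
  (3,4): δ = 127.78°  ·
  (3,5): δ = 87.82°  ·
  (3,6): δ = 63.41°  ·
  (3,7): δ = 24.58°  ·
  (4,5): δ = 140.04°  ·
  (4,6): δ = 115.64°  ·
  (4,7): δ = 76.80°  ·
  (5,6): δ = 155.60°  ·
  (5,7): δ = 116.76°  ·
  (6,7): δ = 141.16°  ·
antipodal pairs: 2

count = 2; pairs: (1,5), (2,6)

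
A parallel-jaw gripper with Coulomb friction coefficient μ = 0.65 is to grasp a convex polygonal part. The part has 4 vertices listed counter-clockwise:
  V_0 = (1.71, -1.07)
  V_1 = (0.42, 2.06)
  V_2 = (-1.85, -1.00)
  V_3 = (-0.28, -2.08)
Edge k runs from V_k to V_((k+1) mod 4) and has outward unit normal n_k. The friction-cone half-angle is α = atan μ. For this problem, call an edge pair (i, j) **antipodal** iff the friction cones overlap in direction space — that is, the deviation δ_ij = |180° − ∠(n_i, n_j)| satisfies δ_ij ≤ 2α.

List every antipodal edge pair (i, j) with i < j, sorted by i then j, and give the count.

count = 3; pairs: (0,1), (0,2), (1,3)

α = atan 0.65 = 33.02°;  2α = 66.05°
n_0 = (+0.9246, +0.3810)
n_1 = (-0.8031, +0.5958)
n_2 = (-0.5668, -0.8239)
n_3 = (+0.4526, -0.8917)
  (0,1): δ = 58.97°  ✓
  (0,2): δ = 33.08°  ✓
  (0,3): δ = 94.51°  ·
  (1,2): δ = 87.95°  ·
  (1,3): δ = 26.52°  ✓
  (2,3): δ = 118.57°  ·
antipodal pairs: 3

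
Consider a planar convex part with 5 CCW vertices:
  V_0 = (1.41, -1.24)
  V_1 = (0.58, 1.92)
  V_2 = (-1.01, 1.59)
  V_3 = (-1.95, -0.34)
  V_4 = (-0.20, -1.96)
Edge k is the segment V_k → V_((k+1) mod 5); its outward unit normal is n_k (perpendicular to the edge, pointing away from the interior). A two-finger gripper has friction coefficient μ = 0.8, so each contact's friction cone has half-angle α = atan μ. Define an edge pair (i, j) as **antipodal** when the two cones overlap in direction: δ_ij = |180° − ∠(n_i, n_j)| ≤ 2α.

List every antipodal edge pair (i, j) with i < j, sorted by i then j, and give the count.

α = atan 0.8 = 38.66°;  2α = 77.32°
n_0 = (+0.9672, +0.2540)
n_1 = (-0.2032, +0.9791)
n_2 = (-0.8990, +0.4379)
n_3 = (-0.6793, -0.7338)
n_4 = (+0.4082, -0.9129)
  (0,1): δ = 92.99°  ·
  (0,2): δ = 40.69°  ✓
  (0,3): δ = 32.49°  ✓
  (0,4): δ = 99.38°  ·
  (1,2): δ = 127.69°  ·
  (1,3): δ = 54.52°  ✓
  (1,4): δ = 12.37°  ✓
  (2,3): δ = 106.82°  ·
  (2,4): δ = 39.94°  ✓
  (3,4): δ = 113.11°  ·
antipodal pairs: 5

count = 5; pairs: (0,2), (0,3), (1,3), (1,4), (2,4)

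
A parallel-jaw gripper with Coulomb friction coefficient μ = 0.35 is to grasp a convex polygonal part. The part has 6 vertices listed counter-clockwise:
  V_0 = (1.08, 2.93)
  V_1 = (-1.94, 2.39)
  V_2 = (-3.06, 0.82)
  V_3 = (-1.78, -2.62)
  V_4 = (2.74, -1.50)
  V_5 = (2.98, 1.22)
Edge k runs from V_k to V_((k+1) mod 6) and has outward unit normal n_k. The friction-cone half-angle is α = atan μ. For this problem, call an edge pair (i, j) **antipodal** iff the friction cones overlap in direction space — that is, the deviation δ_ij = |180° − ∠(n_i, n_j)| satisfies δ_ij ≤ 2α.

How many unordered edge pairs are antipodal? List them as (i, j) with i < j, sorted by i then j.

count = 4; pairs: (0,3), (1,4), (2,4), (2,5)

α = atan 0.35 = 19.29°;  2α = 38.58°
n_0 = (-0.1760, +0.9844)
n_1 = (-0.8141, +0.5807)
n_2 = (-0.9372, -0.3487)
n_3 = (+0.2405, -0.9706)
n_4 = (+0.9961, -0.0879)
n_5 = (+0.6690, +0.7433)
  (0,1): δ = 135.64°  ·
  (0,2): δ = 79.73°  ·
  (0,3): δ = 3.78°  ✓
  (0,4): δ = 74.82°  ·
  (0,5): δ = 127.87°  ·
  (1,2): δ = 124.09°  ·
  (1,3): δ = 40.58°  ·
  (1,4): δ = 30.46°  ✓
  (1,5): δ = 83.52°  ·
  (2,3): δ = 96.49°  ·
  (2,4): δ = 25.45°  ✓
  (2,5): δ = 27.60°  ✓
  (3,4): δ = 108.96°  ·
  (3,5): δ = 55.90°  ·
  (4,5): δ = 126.94°  ·
antipodal pairs: 4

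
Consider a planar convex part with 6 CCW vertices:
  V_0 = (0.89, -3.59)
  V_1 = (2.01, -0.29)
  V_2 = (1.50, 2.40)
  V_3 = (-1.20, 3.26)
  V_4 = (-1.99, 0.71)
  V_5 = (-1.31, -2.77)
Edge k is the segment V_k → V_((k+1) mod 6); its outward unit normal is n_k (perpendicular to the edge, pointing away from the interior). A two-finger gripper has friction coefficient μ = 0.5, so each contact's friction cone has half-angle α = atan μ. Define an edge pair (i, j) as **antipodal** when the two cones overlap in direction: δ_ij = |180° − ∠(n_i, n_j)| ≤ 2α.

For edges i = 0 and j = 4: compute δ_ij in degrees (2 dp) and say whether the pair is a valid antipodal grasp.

α = atan 0.5 = 26.57°;  2α = 53.13°
edge 0: e_0 = (+1.12, +3.30);  n_0 = (+0.9469, -0.3214)
edge 4: e_4 = (+0.68, -3.48);  n_4 = (-0.9814, -0.1918)
∠(n_0, n_4) = 150.20°
δ = |180° − 150.20°| = 29.80°
29.80° ≤ 2α = 53.13°  →  valid

δ = 29.80°, valid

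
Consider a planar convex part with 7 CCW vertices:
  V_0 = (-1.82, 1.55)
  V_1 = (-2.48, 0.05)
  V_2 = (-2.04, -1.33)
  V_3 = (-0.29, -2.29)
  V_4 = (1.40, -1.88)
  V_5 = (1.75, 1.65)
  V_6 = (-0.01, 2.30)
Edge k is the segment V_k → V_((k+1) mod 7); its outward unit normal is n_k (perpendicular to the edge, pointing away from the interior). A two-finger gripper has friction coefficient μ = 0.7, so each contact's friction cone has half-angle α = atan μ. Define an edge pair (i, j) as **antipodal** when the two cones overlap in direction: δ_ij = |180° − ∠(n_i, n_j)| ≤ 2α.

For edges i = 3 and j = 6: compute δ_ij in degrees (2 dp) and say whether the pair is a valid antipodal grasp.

δ = 8.87°, valid

α = atan 0.7 = 34.99°;  2α = 69.98°
edge 3: e_3 = (+1.69, +0.41);  n_3 = (+0.2358, -0.9718)
edge 6: e_6 = (-1.81, -0.75);  n_6 = (-0.3828, +0.9238)
∠(n_3, n_6) = 171.13°
δ = |180° − 171.13°| = 8.87°
8.87° ≤ 2α = 69.98°  →  valid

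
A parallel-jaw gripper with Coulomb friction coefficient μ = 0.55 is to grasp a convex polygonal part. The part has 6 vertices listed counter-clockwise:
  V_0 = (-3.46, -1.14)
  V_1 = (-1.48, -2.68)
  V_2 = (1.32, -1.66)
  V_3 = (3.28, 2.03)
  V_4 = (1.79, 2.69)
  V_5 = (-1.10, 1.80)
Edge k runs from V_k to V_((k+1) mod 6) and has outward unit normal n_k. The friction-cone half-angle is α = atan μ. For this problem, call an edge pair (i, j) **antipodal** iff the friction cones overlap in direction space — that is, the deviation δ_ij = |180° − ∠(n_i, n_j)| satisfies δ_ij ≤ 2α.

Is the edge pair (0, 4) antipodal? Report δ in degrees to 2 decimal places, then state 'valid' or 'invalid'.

α = atan 0.55 = 28.81°;  2α = 57.62°
edge 0: e_0 = (+1.98, -1.54);  n_0 = (-0.6139, -0.7894)
edge 4: e_4 = (-2.89, -0.89);  n_4 = (-0.2943, +0.9557)
∠(n_0, n_4) = 125.01°
δ = |180° − 125.01°| = 54.99°
54.99° ≤ 2α = 57.62°  →  valid

δ = 54.99°, valid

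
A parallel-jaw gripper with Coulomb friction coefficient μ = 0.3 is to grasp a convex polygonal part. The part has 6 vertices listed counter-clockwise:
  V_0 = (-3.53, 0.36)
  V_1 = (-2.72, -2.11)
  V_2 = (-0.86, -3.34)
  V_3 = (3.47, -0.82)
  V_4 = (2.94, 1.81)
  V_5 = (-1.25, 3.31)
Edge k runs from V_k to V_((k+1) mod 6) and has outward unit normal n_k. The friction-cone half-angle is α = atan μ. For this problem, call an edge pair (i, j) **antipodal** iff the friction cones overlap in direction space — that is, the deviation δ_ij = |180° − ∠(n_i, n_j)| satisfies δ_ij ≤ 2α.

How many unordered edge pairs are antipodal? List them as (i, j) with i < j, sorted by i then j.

count = 3; pairs: (0,3), (1,4), (2,5)

α = atan 0.3 = 16.70°;  2α = 33.40°
n_0 = (-0.9502, -0.3116)
n_1 = (-0.5516, -0.8341)
n_2 = (+0.5030, -0.8643)
n_3 = (+0.9803, +0.1975)
n_4 = (+0.3370, +0.9415)
n_5 = (-0.7912, +0.6115)
  (0,1): δ = 141.63°  ·
  (0,2): δ = 77.96°  ·
  (0,3): δ = 6.76°  ✓
  (0,4): δ = 52.15°  ·
  (0,5): δ = 124.14°  ·
  (1,2): δ = 116.32°  ·
  (1,3): δ = 45.13°  ·
  (1,4): δ = 13.78°  ✓
  (1,5): δ = 85.78°  ·
  (2,3): δ = 108.81°  ·
  (2,4): δ = 49.90°  ·
  (2,5): δ = 22.10°  ✓
  (3,4): δ = 121.09°  ·
  (3,5): δ = 49.09°  ·
  (4,5): δ = 108.00°  ·
antipodal pairs: 3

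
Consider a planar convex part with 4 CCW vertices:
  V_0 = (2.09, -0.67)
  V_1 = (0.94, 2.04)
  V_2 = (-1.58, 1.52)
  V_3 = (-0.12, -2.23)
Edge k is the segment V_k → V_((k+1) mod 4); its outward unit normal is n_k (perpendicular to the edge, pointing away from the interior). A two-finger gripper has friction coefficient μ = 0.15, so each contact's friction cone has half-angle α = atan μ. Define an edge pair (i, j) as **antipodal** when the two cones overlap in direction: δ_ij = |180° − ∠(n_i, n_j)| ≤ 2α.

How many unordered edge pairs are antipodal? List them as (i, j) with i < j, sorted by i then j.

α = atan 0.15 = 8.53°;  2α = 17.06°
n_0 = (+0.9205, +0.3906)
n_1 = (-0.2021, +0.9794)
n_2 = (-0.9319, -0.3628)
n_3 = (+0.5767, -0.8170)
  (0,1): δ = 101.33°  ·
  (0,2): δ = 1.72°  ✓
  (0,3): δ = 102.22°  ·
  (1,2): δ = 80.39°  ·
  (1,3): δ = 23.56°  ·
  (2,3): δ = 76.06°  ·
antipodal pairs: 1

count = 1; pairs: (0,2)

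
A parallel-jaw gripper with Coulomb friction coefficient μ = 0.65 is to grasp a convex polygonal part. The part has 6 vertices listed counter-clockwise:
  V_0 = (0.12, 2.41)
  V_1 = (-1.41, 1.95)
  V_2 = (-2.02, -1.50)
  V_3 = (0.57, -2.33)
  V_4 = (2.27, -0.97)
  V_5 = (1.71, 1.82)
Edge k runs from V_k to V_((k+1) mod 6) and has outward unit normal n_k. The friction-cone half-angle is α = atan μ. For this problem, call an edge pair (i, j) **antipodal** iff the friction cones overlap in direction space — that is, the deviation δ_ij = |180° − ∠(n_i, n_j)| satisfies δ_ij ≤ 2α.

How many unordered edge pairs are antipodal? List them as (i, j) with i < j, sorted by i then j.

α = atan 0.65 = 33.02°;  2α = 66.05°
n_0 = (-0.2879, +0.9577)
n_1 = (-0.9847, +0.1741)
n_2 = (-0.3052, -0.9523)
n_3 = (+0.6247, -0.7809)
n_4 = (+0.9804, +0.1968)
n_5 = (+0.3479, +0.9375)
  (0,1): δ = 116.76°  ·
  (0,2): δ = 34.50°  ✓
  (0,3): δ = 21.93°  ✓
  (0,4): δ = 84.62°  ·
  (0,5): δ = 142.91°  ·
  (1,2): δ = 97.74°  ·
  (1,3): δ = 41.31°  ✓
  (1,4): δ = 21.38°  ✓
  (1,5): δ = 79.67°  ·
  (2,3): δ = 123.57°  ·
  (2,4): δ = 60.88°  ✓
  (2,5): δ = 2.59°  ✓
  (3,4): δ = 117.31°  ·
  (3,5): δ = 59.02°  ✓
  (4,5): δ = 121.71°  ·
antipodal pairs: 7

count = 7; pairs: (0,2), (0,3), (1,3), (1,4), (2,4), (2,5), (3,5)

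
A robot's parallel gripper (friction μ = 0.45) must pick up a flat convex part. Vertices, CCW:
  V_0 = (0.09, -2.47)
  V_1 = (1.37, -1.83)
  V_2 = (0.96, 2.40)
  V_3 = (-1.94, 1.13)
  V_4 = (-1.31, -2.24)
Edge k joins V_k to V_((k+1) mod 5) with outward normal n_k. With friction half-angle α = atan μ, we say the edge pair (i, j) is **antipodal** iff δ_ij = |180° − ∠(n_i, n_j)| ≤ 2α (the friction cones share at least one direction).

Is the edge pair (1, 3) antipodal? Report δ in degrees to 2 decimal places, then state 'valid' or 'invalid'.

α = atan 0.45 = 24.23°;  2α = 48.46°
edge 1: e_1 = (-0.41, +4.23);  n_1 = (+0.9953, +0.0965)
edge 3: e_3 = (+0.63, -3.37);  n_3 = (-0.9830, -0.1838)
∠(n_1, n_3) = 174.95°
δ = |180° − 174.95°| = 5.05°
5.05° ≤ 2α = 48.46°  →  valid

δ = 5.05°, valid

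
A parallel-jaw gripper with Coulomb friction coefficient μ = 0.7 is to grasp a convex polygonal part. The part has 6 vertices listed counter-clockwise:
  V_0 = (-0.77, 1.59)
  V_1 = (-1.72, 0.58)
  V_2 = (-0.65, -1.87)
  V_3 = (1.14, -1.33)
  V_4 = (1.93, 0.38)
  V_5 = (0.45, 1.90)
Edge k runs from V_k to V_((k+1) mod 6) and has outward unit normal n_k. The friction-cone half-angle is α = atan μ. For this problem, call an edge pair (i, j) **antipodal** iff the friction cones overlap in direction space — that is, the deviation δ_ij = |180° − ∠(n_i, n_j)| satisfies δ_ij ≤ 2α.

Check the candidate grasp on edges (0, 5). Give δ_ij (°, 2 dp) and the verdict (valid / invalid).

δ = 147.50°, invalid

α = atan 0.7 = 34.99°;  2α = 69.98°
edge 0: e_0 = (-0.95, -1.01);  n_0 = (-0.7284, +0.6851)
edge 5: e_5 = (-1.22, -0.31);  n_5 = (-0.2463, +0.9692)
∠(n_0, n_5) = 32.50°
δ = |180° − 32.50°| = 147.50°
147.50° > 2α = 69.98°  →  invalid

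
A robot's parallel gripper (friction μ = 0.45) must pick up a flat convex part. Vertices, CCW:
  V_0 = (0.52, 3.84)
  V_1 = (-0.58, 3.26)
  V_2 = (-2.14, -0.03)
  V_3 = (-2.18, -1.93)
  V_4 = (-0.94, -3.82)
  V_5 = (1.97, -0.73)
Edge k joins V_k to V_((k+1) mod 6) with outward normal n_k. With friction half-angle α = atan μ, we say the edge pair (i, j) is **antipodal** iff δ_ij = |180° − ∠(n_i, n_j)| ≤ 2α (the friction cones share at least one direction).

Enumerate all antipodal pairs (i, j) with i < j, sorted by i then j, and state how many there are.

α = atan 0.45 = 24.23°;  2α = 48.46°
n_0 = (-0.4664, +0.8846)
n_1 = (-0.9036, +0.4284)
n_2 = (-0.9998, +0.0210)
n_3 = (-0.8361, -0.5486)
n_4 = (+0.7280, -0.6856)
n_5 = (+0.9532, +0.3024)
  (0,1): δ = 143.17°  ·
  (0,2): δ = 119.01°  ·
  (0,3): δ = 84.53°  ·
  (0,4): δ = 18.92°  ✓
  (0,5): δ = 79.80°  ·
  (1,2): δ = 155.84°  ·
  (1,3): δ = 121.36°  ·
  (1,4): δ = 17.91°  ✓
  (1,5): δ = 42.97°  ✓
  (2,3): δ = 145.53°  ·
  (2,4): δ = 42.08°  ✓
  (2,5): δ = 18.81°  ✓
  (3,4): δ = 76.55°  ·
  (3,5): δ = 15.66°  ✓
  (4,5): δ = 119.11°  ·
antipodal pairs: 6

count = 6; pairs: (0,4), (1,4), (1,5), (2,4), (2,5), (3,5)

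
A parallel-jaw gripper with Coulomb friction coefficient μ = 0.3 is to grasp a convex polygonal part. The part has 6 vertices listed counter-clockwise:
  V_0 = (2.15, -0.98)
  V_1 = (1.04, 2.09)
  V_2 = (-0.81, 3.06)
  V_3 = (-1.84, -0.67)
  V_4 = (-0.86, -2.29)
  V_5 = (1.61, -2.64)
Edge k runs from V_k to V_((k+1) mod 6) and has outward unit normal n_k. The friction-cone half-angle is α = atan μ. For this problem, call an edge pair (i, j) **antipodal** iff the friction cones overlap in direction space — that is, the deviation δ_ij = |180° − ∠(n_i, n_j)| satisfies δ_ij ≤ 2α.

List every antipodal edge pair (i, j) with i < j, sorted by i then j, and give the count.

count = 4; pairs: (0,3), (1,3), (1,4), (2,5)

α = atan 0.3 = 16.70°;  2α = 33.40°
n_0 = (+0.9404, +0.3400)
n_1 = (+0.4644, +0.8856)
n_2 = (-0.9639, +0.2662)
n_3 = (-0.8556, -0.5176)
n_4 = (-0.1403, -0.9901)
n_5 = (+0.9509, -0.3093)
  (0,1): δ = 137.55°  ·
  (0,2): δ = 35.32°  ·
  (0,3): δ = 11.29°  ✓
  (0,4): δ = 62.06°  ·
  (0,5): δ = 142.10°  ·
  (1,2): δ = 77.77°  ·
  (1,3): δ = 31.16°  ✓
  (1,4): δ = 19.60°  ✓
  (1,5): δ = 99.65°  ·
  (2,3): δ = 133.39°  ·
  (2,4): δ = 82.63°  ·
  (2,5): δ = 2.58°  ✓
  (3,4): δ = 129.24°  ·
  (3,5): δ = 49.19°  ·
  (4,5): δ = 99.95°  ·
antipodal pairs: 4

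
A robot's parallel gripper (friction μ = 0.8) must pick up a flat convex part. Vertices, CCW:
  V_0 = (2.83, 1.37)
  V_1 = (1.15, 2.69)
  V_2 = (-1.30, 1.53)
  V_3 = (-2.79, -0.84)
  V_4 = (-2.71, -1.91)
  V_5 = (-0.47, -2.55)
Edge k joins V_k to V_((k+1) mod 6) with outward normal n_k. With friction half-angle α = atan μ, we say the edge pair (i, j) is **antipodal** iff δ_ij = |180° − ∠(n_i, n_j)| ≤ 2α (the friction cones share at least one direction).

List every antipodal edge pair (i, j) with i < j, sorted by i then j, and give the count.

α = atan 0.8 = 38.66°;  2α = 77.32°
n_0 = (+0.6178, +0.7863)
n_1 = (-0.4279, +0.9038)
n_2 = (-0.8466, +0.5322)
n_3 = (-0.9972, -0.0746)
n_4 = (-0.2747, -0.9615)
n_5 = (+0.7650, -0.6440)
  (0,1): δ = 116.51°  ·
  (0,2): δ = 84.00°  ·
  (0,3): δ = 47.57°  ✓
  (0,4): δ = 22.21°  ✓
  (0,5): δ = 88.07°  ·
  (1,2): δ = 147.49°  ·
  (1,3): δ = 111.06°  ·
  (1,4): δ = 41.28°  ✓
  (1,5): δ = 24.57°  ✓
  (2,3): δ = 143.57°  ·
  (2,4): δ = 73.79°  ✓
  (2,5): δ = 7.93°  ✓
  (3,4): δ = 110.22°  ·
  (3,5): δ = 44.37°  ✓
  (4,5): δ = 114.15°  ·
antipodal pairs: 7

count = 7; pairs: (0,3), (0,4), (1,4), (1,5), (2,4), (2,5), (3,5)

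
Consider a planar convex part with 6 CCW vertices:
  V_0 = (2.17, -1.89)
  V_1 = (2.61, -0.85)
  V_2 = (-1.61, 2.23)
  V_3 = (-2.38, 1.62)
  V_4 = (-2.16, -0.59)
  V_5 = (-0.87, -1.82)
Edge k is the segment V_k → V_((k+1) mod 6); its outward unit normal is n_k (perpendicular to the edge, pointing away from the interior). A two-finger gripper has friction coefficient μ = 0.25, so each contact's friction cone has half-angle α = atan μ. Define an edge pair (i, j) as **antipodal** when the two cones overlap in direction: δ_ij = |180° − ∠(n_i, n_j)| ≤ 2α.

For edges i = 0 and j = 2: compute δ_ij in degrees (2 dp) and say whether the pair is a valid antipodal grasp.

δ = 28.68°, invalid

α = atan 0.25 = 14.04°;  2α = 28.07°
edge 0: e_0 = (+0.44, +1.04);  n_0 = (+0.9210, -0.3896)
edge 2: e_2 = (-0.77, -0.61);  n_2 = (-0.6210, +0.7838)
∠(n_0, n_2) = 151.32°
δ = |180° − 151.32°| = 28.68°
28.68° > 2α = 28.07°  →  invalid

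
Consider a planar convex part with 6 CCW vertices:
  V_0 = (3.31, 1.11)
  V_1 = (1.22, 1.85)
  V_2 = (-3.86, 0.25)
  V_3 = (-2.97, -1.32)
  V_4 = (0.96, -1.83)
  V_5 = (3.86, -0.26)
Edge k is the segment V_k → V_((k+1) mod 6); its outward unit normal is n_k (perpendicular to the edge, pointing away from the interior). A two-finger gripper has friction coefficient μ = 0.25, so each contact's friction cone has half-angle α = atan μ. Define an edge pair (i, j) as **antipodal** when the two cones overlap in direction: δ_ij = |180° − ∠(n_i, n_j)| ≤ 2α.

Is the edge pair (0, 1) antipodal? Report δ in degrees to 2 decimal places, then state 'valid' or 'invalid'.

δ = 143.02°, invalid

α = atan 0.25 = 14.04°;  2α = 28.07°
edge 0: e_0 = (-2.09, +0.74);  n_0 = (+0.3338, +0.9427)
edge 1: e_1 = (-5.08, -1.60);  n_1 = (-0.3004, +0.9538)
∠(n_0, n_1) = 36.98°
δ = |180° − 36.98°| = 143.02°
143.02° > 2α = 28.07°  →  invalid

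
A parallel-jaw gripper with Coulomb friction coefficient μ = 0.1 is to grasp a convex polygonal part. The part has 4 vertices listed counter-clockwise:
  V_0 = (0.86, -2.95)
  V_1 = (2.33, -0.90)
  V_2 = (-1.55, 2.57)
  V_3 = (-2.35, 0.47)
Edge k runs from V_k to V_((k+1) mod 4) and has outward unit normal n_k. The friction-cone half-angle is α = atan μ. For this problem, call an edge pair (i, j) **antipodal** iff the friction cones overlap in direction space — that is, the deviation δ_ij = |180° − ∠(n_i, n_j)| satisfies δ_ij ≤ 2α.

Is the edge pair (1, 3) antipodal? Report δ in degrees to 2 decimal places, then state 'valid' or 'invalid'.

α = atan 0.1 = 5.71°;  2α = 11.42°
edge 1: e_1 = (-3.88, +3.47);  n_1 = (+0.6666, +0.7454)
edge 3: e_3 = (+3.21, -3.42);  n_3 = (-0.7291, -0.6844)
∠(n_1, n_3) = 174.99°
δ = |180° − 174.99°| = 5.01°
5.01° ≤ 2α = 11.42°  →  valid

δ = 5.01°, valid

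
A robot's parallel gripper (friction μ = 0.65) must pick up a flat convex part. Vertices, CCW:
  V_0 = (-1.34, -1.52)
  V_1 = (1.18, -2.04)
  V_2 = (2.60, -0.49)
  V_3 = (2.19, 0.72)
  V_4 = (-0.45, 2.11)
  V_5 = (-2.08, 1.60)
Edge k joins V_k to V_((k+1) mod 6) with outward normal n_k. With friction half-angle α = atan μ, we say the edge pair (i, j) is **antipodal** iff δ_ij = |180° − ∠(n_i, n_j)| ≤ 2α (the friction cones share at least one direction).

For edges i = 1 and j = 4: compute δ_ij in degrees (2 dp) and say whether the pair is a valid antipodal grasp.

α = atan 0.65 = 33.02°;  2α = 66.05°
edge 1: e_1 = (+1.42, +1.55);  n_1 = (+0.7374, -0.6755)
edge 4: e_4 = (-1.63, -0.51);  n_4 = (-0.2986, +0.9544)
∠(n_1, n_4) = 149.87°
δ = |180° − 149.87°| = 30.13°
30.13° ≤ 2α = 66.05°  →  valid

δ = 30.13°, valid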